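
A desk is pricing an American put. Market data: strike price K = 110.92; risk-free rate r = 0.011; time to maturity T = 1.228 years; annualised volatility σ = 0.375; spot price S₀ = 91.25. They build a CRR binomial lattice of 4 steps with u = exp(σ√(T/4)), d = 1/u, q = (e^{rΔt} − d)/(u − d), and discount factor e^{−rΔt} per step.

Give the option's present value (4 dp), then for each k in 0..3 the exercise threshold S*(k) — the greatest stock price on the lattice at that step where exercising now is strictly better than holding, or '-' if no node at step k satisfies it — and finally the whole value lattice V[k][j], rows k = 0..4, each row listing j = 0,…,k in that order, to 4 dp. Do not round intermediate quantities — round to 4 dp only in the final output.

price = 28.2923
boundary = - - 60.2225 74.1303
tree:
28.2923
38.7403 16.0540
50.6975 24.7814 5.7750
61.9960 36.7897 10.6581 0.0000
71.1748 50.6975 19.6700 0.0000 0.0000

Δt=0.30700, u=1.23094, d=0.81239, q=0.45632, disc=e^(-rΔt)=0.99663
k=4 terminal: V=max(K-S,0) → 71.1748 50.6975 19.6700 0.0000 0.0000
k=3: j=0 S=48.9240 intr=61.9960 cont=61.6221 V=61.9960[EX]; j=1 S=74.1303 intr=36.7897 cont=36.4157 V=36.7897[EX]; j=2 S=112.3233 intr=0.0000 cont=10.6581 V=10.6581[hold]; j=3 S=170.1939 intr=0.0000 cont=0.0000 V=0.0000[hold]  S*(3)=74.1303
k=2: j=0 S=60.2225 intr=50.6975 cont=50.3235 V=50.6975[EX]; j=1 S=91.2500 intr=19.6700 cont=24.7814 V=24.7814[hold]; j=2 S=138.2633 intr=0.0000 cont=5.7750 V=5.7750[hold]  S*(2)=60.2225
k=1: j=0 S=74.1303 intr=36.7897 cont=38.7403 V=38.7403[hold]; j=1 S=112.3233 intr=0.0000 cont=16.0540 V=16.0540[hold]  S*(1)=-
k=0: j=0 S=91.2500 intr=19.6700 cont=28.2923 V=28.2923[hold]  S*(0)=-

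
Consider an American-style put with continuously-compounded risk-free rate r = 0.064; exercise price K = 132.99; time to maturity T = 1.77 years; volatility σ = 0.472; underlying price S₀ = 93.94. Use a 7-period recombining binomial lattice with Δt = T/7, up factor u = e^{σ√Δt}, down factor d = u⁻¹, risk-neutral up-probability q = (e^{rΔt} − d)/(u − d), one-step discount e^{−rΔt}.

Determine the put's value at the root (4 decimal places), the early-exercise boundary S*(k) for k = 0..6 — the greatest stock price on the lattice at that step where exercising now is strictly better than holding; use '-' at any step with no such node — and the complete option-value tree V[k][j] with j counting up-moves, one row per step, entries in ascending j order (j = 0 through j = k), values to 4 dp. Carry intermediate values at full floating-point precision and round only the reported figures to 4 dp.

price = 44.8880
boundary = - 74.0923 58.4380 74.0923 58.4380 74.0923 93.9400
tree:
44.8880
58.8977 30.9446
74.5520 43.4585 18.1758
86.8988 58.8977 27.8861 8.0671
96.6370 74.5520 41.4203 13.8844 1.9142
104.3177 86.8988 58.8977 23.5250 3.7055 0.0000
110.3756 96.6370 74.5520 39.0500 7.1730 0.0000 0.0000
115.1536 104.3177 86.8988 58.8977 13.8855 0.0000 0.0000 0.0000

Δt=0.25286  u=1.26788  d=0.78872  q=0.47499  discount=0.98395
step 7 (expiry): payoffs max(K−S,0) = 115.1536 104.3177 86.8988 58.8977 13.8855 0.0000 0.0000 0.0000
step 6: (k=6,j=0): S=22.6144, (K−S)⁺=110.3756, hold=108.2407 ⇒ V=110.3756 exercise | (k=6,j=1): S=36.3530, (K−S)⁺=96.6370, hold=94.5021 ⇒ V=96.6370 exercise | (k=6,j=2): S=58.4380, (K−S)⁺=74.5520, hold=72.4171 ⇒ V=74.5520 exercise | (k=6,j=3): S=93.9400, (K−S)⁺=39.0500, hold=36.9152 ⇒ V=39.0500 exercise | (k=6,j=4): S=151.0100, (K−S)⁺=0.0000, hold=7.1730 ⇒ V=7.1730 continue | (k=6,j=5): S=242.7508, (K−S)⁺=0.0000, hold=0.0000 ⇒ V=0.0000 continue | (k=6,j=6): S=390.2255, (K−S)⁺=0.0000, hold=0.0000 ⇒ V=0.0000 continue  boundary S*=93.9400
step 5: (k=5,j=0): S=28.6723, (K−S)⁺=104.3177, hold=102.1828 ⇒ V=104.3177 exercise | (k=5,j=1): S=46.0912, (K−S)⁺=86.8988, hold=84.7640 ⇒ V=86.8988 exercise | (k=5,j=2): S=74.0923, (K−S)⁺=58.8977, hold=56.7629 ⇒ V=58.8977 exercise | (k=5,j=3): S=119.1045, (K−S)⁺=13.8855, hold=23.5250 ⇒ V=23.5250 continue | (k=5,j=4): S=191.4622, (K−S)⁺=0.0000, hold=3.7055 ⇒ V=3.7055 continue | (k=5,j=5): S=307.7784, (K−S)⁺=0.0000, hold=0.0000 ⇒ V=0.0000 continue  boundary S*=74.0923
step 4: (k=4,j=0): S=36.3530, (K−S)⁺=96.6370, hold=94.5021 ⇒ V=96.6370 exercise | (k=4,j=1): S=58.4380, (K−S)⁺=74.5520, hold=72.4171 ⇒ V=74.5520 exercise | (k=4,j=2): S=93.9400, (K−S)⁺=39.0500, hold=41.4203 ⇒ V=41.4203 continue | (k=4,j=3): S=151.0100, (K−S)⁺=0.0000, hold=13.8844 ⇒ V=13.8844 continue | (k=4,j=4): S=242.7508, (K−S)⁺=0.0000, hold=1.9142 ⇒ V=1.9142 continue  boundary S*=58.4380
step 3: (k=3,j=0): S=46.0912, (K−S)⁺=86.8988, hold=84.7640 ⇒ V=86.8988 exercise | (k=3,j=1): S=74.0923, (K−S)⁺=58.8977, hold=57.8707 ⇒ V=58.8977 exercise | (k=3,j=2): S=119.1045, (K−S)⁺=13.8855, hold=27.8861 ⇒ V=27.8861 continue | (k=3,j=3): S=191.4622, (K−S)⁺=0.0000, hold=8.0671 ⇒ V=8.0671 continue  boundary S*=74.0923
step 2: (k=2,j=0): S=58.4380, (K−S)⁺=74.5520, hold=72.4171 ⇒ V=74.5520 exercise | (k=2,j=1): S=93.9400, (K−S)⁺=39.0500, hold=43.4585 ⇒ V=43.4585 continue | (k=2,j=2): S=151.0100, (K−S)⁺=0.0000, hold=18.1758 ⇒ V=18.1758 continue  boundary S*=58.4380
step 1: (k=1,j=0): S=74.0923, (K−S)⁺=58.8977, hold=58.8233 ⇒ V=58.8977 exercise | (k=1,j=1): S=119.1045, (K−S)⁺=13.8855, hold=30.9446 ⇒ V=30.9446 continue  boundary S*=74.0923
step 0: (k=0,j=0): S=93.9400, (K−S)⁺=39.0500, hold=44.8880 ⇒ V=44.8880 continue  boundary S*=-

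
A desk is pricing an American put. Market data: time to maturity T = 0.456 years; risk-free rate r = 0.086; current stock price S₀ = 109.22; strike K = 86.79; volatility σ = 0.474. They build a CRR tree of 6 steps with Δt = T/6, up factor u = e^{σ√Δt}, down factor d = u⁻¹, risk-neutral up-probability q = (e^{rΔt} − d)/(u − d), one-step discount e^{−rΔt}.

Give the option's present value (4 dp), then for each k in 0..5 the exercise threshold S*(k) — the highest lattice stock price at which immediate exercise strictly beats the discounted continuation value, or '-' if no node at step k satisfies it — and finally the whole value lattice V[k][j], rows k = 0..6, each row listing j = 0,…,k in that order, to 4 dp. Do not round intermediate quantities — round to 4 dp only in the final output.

price = 3.4851
boundary = - - - - 64.7590 73.7990
tree:
3.4851
5.7657 1.1805
9.3261 2.1722 0.1739
14.6394 3.9728 0.3449 0.0000
22.0310 7.2146 0.6838 0.0000 0.0000
29.9636 12.9910 1.3560 0.0000 0.0000 0.0000
36.9246 22.0310 2.6890 0.0000 0.0000 0.0000 0.0000

Δt=0.07600  u=1.13959  d=0.87750  q=0.49240  discount=0.99349
step 6 (expiry): payoffs max(K−S,0) = 36.9246 22.0310 2.6890 0.0000 0.0000 0.0000 0.0000
step 5: (k=5,j=0): S=56.8264, (K−S)⁺=29.9636, hold=29.3982 ⇒ V=29.9636 exercise | (k=5,j=1): S=73.7990, (K−S)⁺=12.9910, hold=12.4255 ⇒ V=12.9910 exercise | (k=5,j=2): S=95.8411, (K−S)⁺=0.0000, hold=1.3560 ⇒ V=1.3560 continue | (k=5,j=3): S=124.4665, (K−S)⁺=0.0000, hold=0.0000 ⇒ V=0.0000 continue | (k=5,j=4): S=161.6418, (K−S)⁺=0.0000, hold=0.0000 ⇒ V=0.0000 continue | (k=5,j=5): S=209.9203, (K−S)⁺=0.0000, hold=0.0000 ⇒ V=0.0000 continue  boundary S*=73.7990
step 4: (k=4,j=0): S=64.7590, (K−S)⁺=22.0310, hold=21.4656 ⇒ V=22.0310 exercise | (k=4,j=1): S=84.1010, (K−S)⁺=2.6890, hold=7.2146 ⇒ V=7.2146 continue | (k=4,j=2): S=109.2200, (K−S)⁺=0.0000, hold=0.6838 ⇒ V=0.6838 continue | (k=4,j=3): S=141.8414, (K−S)⁺=0.0000, hold=0.0000 ⇒ V=0.0000 continue | (k=4,j=4): S=184.2061, (K−S)⁺=0.0000, hold=0.0000 ⇒ V=0.0000 continue  boundary S*=64.7590
step 3: (k=3,j=0): S=73.7990, (K−S)⁺=12.9910, hold=14.6394 ⇒ V=14.6394 continue | (k=3,j=1): S=95.8411, (K−S)⁺=0.0000, hold=3.9728 ⇒ V=3.9728 continue | (k=3,j=2): S=124.4665, (K−S)⁺=0.0000, hold=0.3449 ⇒ V=0.3449 continue | (k=3,j=3): S=161.6418, (K−S)⁺=0.0000, hold=0.0000 ⇒ V=0.0000 continue  boundary S*=-
step 2: (k=2,j=0): S=84.1010, (K−S)⁺=2.6890, hold=9.3261 ⇒ V=9.3261 continue | (k=2,j=1): S=109.2200, (K−S)⁺=0.0000, hold=2.1722 ⇒ V=2.1722 continue | (k=2,j=2): S=141.8414, (K−S)⁺=0.0000, hold=0.1739 ⇒ V=0.1739 continue  boundary S*=-
step 1: (k=1,j=0): S=95.8411, (K−S)⁺=0.0000, hold=5.7657 ⇒ V=5.7657 continue | (k=1,j=1): S=124.4665, (K−S)⁺=0.0000, hold=1.1805 ⇒ V=1.1805 continue  boundary S*=-
step 0: (k=0,j=0): S=109.2200, (K−S)⁺=0.0000, hold=3.4851 ⇒ V=3.4851 continue  boundary S*=-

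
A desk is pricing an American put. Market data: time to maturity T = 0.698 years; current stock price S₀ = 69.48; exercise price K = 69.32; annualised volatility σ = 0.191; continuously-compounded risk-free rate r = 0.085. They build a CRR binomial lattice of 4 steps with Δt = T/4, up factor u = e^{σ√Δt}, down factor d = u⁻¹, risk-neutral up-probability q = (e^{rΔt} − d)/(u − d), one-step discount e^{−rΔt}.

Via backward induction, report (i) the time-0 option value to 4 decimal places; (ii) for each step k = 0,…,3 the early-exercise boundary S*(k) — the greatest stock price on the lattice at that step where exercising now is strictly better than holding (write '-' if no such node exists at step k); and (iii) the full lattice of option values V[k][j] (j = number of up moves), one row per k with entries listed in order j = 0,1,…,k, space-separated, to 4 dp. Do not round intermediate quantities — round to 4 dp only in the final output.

Δt=0.17450  u=1.08306  d=0.92331  q=0.57361  discount=0.98528
step 4 (expiry): payoffs max(K−S,0) = 18.8241 10.0878 0.0000 0.0000 0.0000
step 3: (k=3,j=0): S=54.6899, (K−S)⁺=14.6301, hold=13.6095 ⇒ V=14.6301 exercise | (k=3,j=1): S=64.1518, (K−S)⁺=5.1682, hold=4.2380 ⇒ V=5.1682 exercise | (k=3,j=2): S=75.2507, (K−S)⁺=0.0000, hold=0.0000 ⇒ V=0.0000 continue | (k=3,j=3): S=88.2699, (K−S)⁺=0.0000, hold=0.0000 ⇒ V=0.0000 continue  boundary S*=64.1518
step 2: (k=2,j=0): S=59.2322, (K−S)⁺=10.0878, hold=9.0672 ⇒ V=10.0878 exercise | (k=2,j=1): S=69.4800, (K−S)⁺=0.0000, hold=2.1712 ⇒ V=2.1712 continue | (k=2,j=2): S=81.5008, (K−S)⁺=0.0000, hold=0.0000 ⇒ V=0.0000 continue  boundary S*=59.2322
step 1: (k=1,j=0): S=64.1518, (K−S)⁺=5.1682, hold=5.4651 ⇒ V=5.4651 continue | (k=1,j=1): S=75.2507, (K−S)⁺=0.0000, hold=0.9122 ⇒ V=0.9122 continue  boundary S*=-
step 0: (k=0,j=0): S=69.4800, (K−S)⁺=0.0000, hold=2.8115 ⇒ V=2.8115 continue  boundary S*=-

price = 2.8115
boundary = - - 59.2322 64.1518
tree:
2.8115
5.4651 0.9122
10.0878 2.1712 0.0000
14.6301 5.1682 0.0000 0.0000
18.8241 10.0878 0.0000 0.0000 0.0000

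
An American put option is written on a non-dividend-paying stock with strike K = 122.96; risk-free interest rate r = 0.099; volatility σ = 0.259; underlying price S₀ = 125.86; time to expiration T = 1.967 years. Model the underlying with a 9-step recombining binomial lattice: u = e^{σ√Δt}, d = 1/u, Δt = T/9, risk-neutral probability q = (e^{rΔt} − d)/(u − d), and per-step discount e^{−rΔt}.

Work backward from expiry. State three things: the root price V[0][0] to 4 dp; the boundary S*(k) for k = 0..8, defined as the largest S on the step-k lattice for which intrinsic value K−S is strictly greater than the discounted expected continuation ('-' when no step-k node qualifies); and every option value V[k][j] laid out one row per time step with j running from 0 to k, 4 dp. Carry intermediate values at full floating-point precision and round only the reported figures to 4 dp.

price = 9.3155
boundary = - - 98.7909 87.5249 98.7909 87.5249 98.7909 87.5249 98.7909
tree:
9.3155
15.2070 5.0479
24.1691 8.7557 2.3303
35.4351 14.7783 4.3631 0.8233
45.4164 24.1691 7.9732 1.6956 0.1698
54.2594 35.4351 14.1420 3.4353 0.3942 0.0000
62.0939 45.4164 24.1691 6.8118 0.9151 0.0000 0.0000
69.0350 54.2594 35.4351 13.1126 2.1247 0.0000 0.0000 0.0000
75.1846 62.0939 45.4164 24.1691 4.9329 0.0000 0.0000 0.0000 0.0000
80.6328 69.0350 54.2594 35.4351 11.4529 0.0000 0.0000 0.0000 0.0000 0.0000

Δt=0.21856  u=1.12872  d=0.88596  q=0.55987  discount=0.97860
step 9 (expiry): payoffs max(K−S,0) = 80.6328 69.0350 54.2594 35.4351 11.4529 0.0000 0.0000 0.0000 0.0000 0.0000
step 8: (k=8,j=0): S=47.7754, (K−S)⁺=75.1846, hold=72.5526 ⇒ V=75.1846 exercise | (k=8,j=1): S=60.8661, (K−S)⁺=62.0939, hold=59.4620 ⇒ V=62.0939 exercise | (k=8,j=2): S=77.5436, (K−S)⁺=45.4164, hold=42.7844 ⇒ V=45.4164 exercise | (k=8,j=3): S=98.7909, (K−S)⁺=24.1691, hold=21.5372 ⇒ V=24.1691 exercise | (k=8,j=4): S=125.8600, (K−S)⁺=0.0000, hold=4.9329 ⇒ V=4.9329 continue | (k=8,j=5): S=160.3461, (K−S)⁺=0.0000, hold=0.0000 ⇒ V=0.0000 continue | (k=8,j=6): S=204.2816, (K−S)⁺=0.0000, hold=0.0000 ⇒ V=0.0000 continue | (k=8,j=7): S=260.2555, (K−S)⁺=0.0000, hold=0.0000 ⇒ V=0.0000 continue | (k=8,j=8): S=331.5666, (K−S)⁺=0.0000, hold=0.0000 ⇒ V=0.0000 continue  boundary S*=98.7909
step 7: (k=7,j=0): S=53.9250, (K−S)⁺=69.0350, hold=66.4031 ⇒ V=69.0350 exercise | (k=7,j=1): S=68.7006, (K−S)⁺=54.2594, hold=51.6274 ⇒ V=54.2594 exercise | (k=7,j=2): S=87.5249, (K−S)⁺=35.4351, hold=32.8032 ⇒ V=35.4351 exercise | (k=7,j=3): S=111.5071, (K−S)⁺=11.4529, hold=13.1126 ⇒ V=13.1126 continue | (k=7,j=4): S=142.0604, (K−S)⁺=0.0000, hold=2.1247 ⇒ V=2.1247 continue | (k=7,j=5): S=180.9855, (K−S)⁺=0.0000, hold=0.0000 ⇒ V=0.0000 continue | (k=7,j=6): S=230.5763, (K−S)⁺=0.0000, hold=0.0000 ⇒ V=0.0000 continue | (k=7,j=7): S=293.7551, (K−S)⁺=0.0000, hold=0.0000 ⇒ V=0.0000 continue  boundary S*=87.5249
step 6: (k=6,j=0): S=60.8661, (K−S)⁺=62.0939, hold=59.4620 ⇒ V=62.0939 exercise | (k=6,j=1): S=77.5436, (K−S)⁺=45.4164, hold=42.7844 ⇒ V=45.4164 exercise | (k=6,j=2): S=98.7909, (K−S)⁺=24.1691, hold=22.4465 ⇒ V=24.1691 exercise | (k=6,j=3): S=125.8600, (K−S)⁺=0.0000, hold=6.8118 ⇒ V=6.8118 continue | (k=6,j=4): S=160.3461, (K−S)⁺=0.0000, hold=0.9151 ⇒ V=0.9151 continue | (k=6,j=5): S=204.2816, (K−S)⁺=0.0000, hold=0.0000 ⇒ V=0.0000 continue | (k=6,j=6): S=260.2555, (K−S)⁺=0.0000, hold=0.0000 ⇒ V=0.0000 continue  boundary S*=98.7909
step 5: (k=5,j=0): S=68.7006, (K−S)⁺=54.2594, hold=51.6274 ⇒ V=54.2594 exercise | (k=5,j=1): S=87.5249, (K−S)⁺=35.4351, hold=32.8032 ⇒ V=35.4351 exercise | (k=5,j=2): S=111.5071, (K−S)⁺=11.4529, hold=14.1420 ⇒ V=14.1420 continue | (k=5,j=3): S=142.0604, (K−S)⁺=0.0000, hold=3.4353 ⇒ V=3.4353 continue | (k=5,j=4): S=180.9855, (K−S)⁺=0.0000, hold=0.3942 ⇒ V=0.3942 continue | (k=5,j=5): S=230.5763, (K−S)⁺=0.0000, hold=0.0000 ⇒ V=0.0000 continue  boundary S*=87.5249
step 4: (k=4,j=0): S=77.5436, (K−S)⁺=45.4164, hold=42.7844 ⇒ V=45.4164 exercise | (k=4,j=1): S=98.7909, (K−S)⁺=24.1691, hold=23.0105 ⇒ V=24.1691 exercise | (k=4,j=2): S=125.8600, (K−S)⁺=0.0000, hold=7.9732 ⇒ V=7.9732 continue | (k=4,j=3): S=160.3461, (K−S)⁺=0.0000, hold=1.6956 ⇒ V=1.6956 continue | (k=4,j=4): S=204.2816, (K−S)⁺=0.0000, hold=0.1698 ⇒ V=0.1698 continue  boundary S*=98.7909
step 3: (k=3,j=0): S=87.5249, (K−S)⁺=35.4351, hold=32.8032 ⇒ V=35.4351 exercise | (k=3,j=1): S=111.5071, (K−S)⁺=11.4529, hold=14.7783 ⇒ V=14.7783 continue | (k=3,j=2): S=142.0604, (K−S)⁺=0.0000, hold=4.3631 ⇒ V=4.3631 continue | (k=3,j=3): S=180.9855, (K−S)⁺=0.0000, hold=0.8233 ⇒ V=0.8233 continue  boundary S*=87.5249
step 2: (k=2,j=0): S=98.7909, (K−S)⁺=24.1691, hold=23.3591 ⇒ V=24.1691 exercise | (k=2,j=1): S=125.8600, (K−S)⁺=0.0000, hold=8.7557 ⇒ V=8.7557 continue | (k=2,j=2): S=160.3461, (K−S)⁺=0.0000, hold=2.3303 ⇒ V=2.3303 continue  boundary S*=98.7909
step 1: (k=1,j=0): S=111.5071, (K−S)⁺=11.4529, hold=15.2070 ⇒ V=15.2070 continue | (k=1,j=1): S=142.0604, (K−S)⁺=0.0000, hold=5.0479 ⇒ V=5.0479 continue  boundary S*=-
step 0: (k=0,j=0): S=125.8600, (K−S)⁺=0.0000, hold=9.3155 ⇒ V=9.3155 continue  boundary S*=-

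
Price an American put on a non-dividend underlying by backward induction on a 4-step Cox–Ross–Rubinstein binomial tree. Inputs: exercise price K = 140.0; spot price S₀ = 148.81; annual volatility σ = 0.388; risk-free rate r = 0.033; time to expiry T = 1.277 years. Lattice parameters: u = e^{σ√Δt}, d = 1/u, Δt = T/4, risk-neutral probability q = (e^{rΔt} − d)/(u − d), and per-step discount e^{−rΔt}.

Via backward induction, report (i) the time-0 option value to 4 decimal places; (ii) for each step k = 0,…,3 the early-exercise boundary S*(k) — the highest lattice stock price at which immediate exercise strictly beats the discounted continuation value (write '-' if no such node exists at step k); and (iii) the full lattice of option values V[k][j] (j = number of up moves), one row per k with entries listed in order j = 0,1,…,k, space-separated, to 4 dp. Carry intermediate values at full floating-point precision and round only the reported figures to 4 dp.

Δt=0.31925  u=1.24512  d=0.80314  q=0.46937  discount=0.98952
step 4 (expiry): payoffs max(K−S,0) = 78.0854 44.0130 0.0000 0.0000 0.0000
step 3: (k=3,j=0): S=77.0908, (K−S)⁺=62.9092, hold=61.4420 ⇒ V=62.9092 exercise | (k=3,j=1): S=119.5150, (K−S)⁺=20.4850, hold=23.1097 ⇒ V=23.1097 continue | (k=3,j=2): S=185.2857, (K−S)⁺=0.0000, hold=0.0000 ⇒ V=0.0000 continue | (k=3,j=3): S=287.2509, (K−S)⁺=0.0000, hold=0.0000 ⇒ V=0.0000 continue  boundary S*=77.0908
step 2: (k=2,j=0): S=95.9870, (K−S)⁺=44.0130, hold=43.7648 ⇒ V=44.0130 exercise | (k=2,j=1): S=148.8100, (K−S)⁺=0.0000, hold=12.1341 ⇒ V=12.1341 continue | (k=2,j=2): S=230.7022, (K−S)⁺=0.0000, hold=0.0000 ⇒ V=0.0000 continue  boundary S*=95.9870
step 1: (k=1,j=0): S=119.5150, (K−S)⁺=20.4850, hold=28.7454 ⇒ V=28.7454 continue | (k=1,j=1): S=185.2857, (K−S)⁺=0.0000, hold=6.3712 ⇒ V=6.3712 continue  boundary S*=-
step 0: (k=0,j=0): S=148.8100, (K−S)⁺=0.0000, hold=18.0523 ⇒ V=18.0523 continue  boundary S*=-

price = 18.0523
boundary = - - 95.9870 77.0908
tree:
18.0523
28.7454 6.3712
44.0130 12.1341 0.0000
62.9092 23.1097 0.0000 0.0000
78.0854 44.0130 0.0000 0.0000 0.0000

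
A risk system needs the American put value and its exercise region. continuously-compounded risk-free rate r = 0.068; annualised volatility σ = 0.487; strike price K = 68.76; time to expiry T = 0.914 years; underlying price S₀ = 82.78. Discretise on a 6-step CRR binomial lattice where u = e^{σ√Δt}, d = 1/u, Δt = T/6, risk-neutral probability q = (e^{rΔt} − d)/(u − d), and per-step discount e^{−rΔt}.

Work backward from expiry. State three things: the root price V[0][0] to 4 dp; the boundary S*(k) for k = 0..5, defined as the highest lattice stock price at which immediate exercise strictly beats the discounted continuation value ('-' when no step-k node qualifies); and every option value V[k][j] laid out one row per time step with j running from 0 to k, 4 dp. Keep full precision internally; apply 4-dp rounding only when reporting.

Δt=0.15233  u=1.20934  d=0.82690  q=0.47985  discount=0.98969
step 6 (expiry): payoffs max(K−S,0) = 42.2974 30.0583 12.1585 0.0000 0.0000 0.0000 0.0000
step 5: (k=5,j=0): S=32.0023, (K−S)⁺=36.7577, hold=36.0491 ⇒ V=36.7577 exercise | (k=5,j=1): S=46.8036, (K−S)⁺=21.9564, hold=21.2478 ⇒ V=21.9564 exercise | (k=5,j=2): S=68.4505, (K−S)⁺=0.3095, hold=6.2591 ⇒ V=6.2591 continue | (k=5,j=3): S=100.1093, (K−S)⁺=0.0000, hold=0.0000 ⇒ V=0.0000 continue | (k=5,j=4): S=146.4104, (K−S)⁺=0.0000, hold=0.0000 ⇒ V=0.0000 continue | (k=5,j=5): S=214.1260, (K−S)⁺=0.0000, hold=0.0000 ⇒ V=0.0000 continue  boundary S*=46.8036
step 4: (k=4,j=0): S=38.7017, (K−S)⁺=30.0583, hold=29.3497 ⇒ V=30.0583 exercise | (k=4,j=1): S=56.6015, (K−S)⁺=12.1585, hold=14.2754 ⇒ V=14.2754 continue | (k=4,j=2): S=82.7800, (K−S)⁺=0.0000, hold=3.2221 ⇒ V=3.2221 continue | (k=4,j=3): S=121.0662, (K−S)⁺=0.0000, hold=0.0000 ⇒ V=0.0000 continue | (k=4,j=4): S=177.0601, (K−S)⁺=0.0000, hold=0.0000 ⇒ V=0.0000 continue  boundary S*=38.7017
step 3: (k=3,j=0): S=46.8036, (K−S)⁺=21.9564, hold=22.2532 ⇒ V=22.2532 continue | (k=3,j=1): S=68.4505, (K−S)⁺=0.3095, hold=8.8790 ⇒ V=8.8790 continue | (k=3,j=2): S=100.1093, (K−S)⁺=0.0000, hold=1.6587 ⇒ V=1.6587 continue | (k=3,j=3): S=146.4104, (K−S)⁺=0.0000, hold=0.0000 ⇒ V=0.0000 continue  boundary S*=-
step 2: (k=2,j=0): S=56.6015, (K−S)⁺=12.1585, hold=15.6724 ⇒ V=15.6724 continue | (k=2,j=1): S=82.7800, (K−S)⁺=0.0000, hold=5.3586 ⇒ V=5.3586 continue | (k=2,j=2): S=121.0662, (K−S)⁺=0.0000, hold=0.8539 ⇒ V=0.8539 continue  boundary S*=-
step 1: (k=1,j=0): S=68.4505, (K−S)⁺=0.3095, hold=10.6128 ⇒ V=10.6128 continue | (k=1,j=1): S=100.1093, (K−S)⁺=0.0000, hold=3.1641 ⇒ V=3.1641 continue  boundary S*=-
step 0: (k=0,j=0): S=82.7800, (K−S)⁺=0.0000, hold=6.9660 ⇒ V=6.9660 continue  boundary S*=-

price = 6.9660
boundary = - - - - 38.7017 46.8036
tree:
6.9660
10.6128 3.1641
15.6724 5.3586 0.8539
22.2532 8.8790 1.6587 0.0000
30.0583 14.2754 3.2221 0.0000 0.0000
36.7577 21.9564 6.2591 0.0000 0.0000 0.0000
42.2974 30.0583 12.1585 0.0000 0.0000 0.0000 0.0000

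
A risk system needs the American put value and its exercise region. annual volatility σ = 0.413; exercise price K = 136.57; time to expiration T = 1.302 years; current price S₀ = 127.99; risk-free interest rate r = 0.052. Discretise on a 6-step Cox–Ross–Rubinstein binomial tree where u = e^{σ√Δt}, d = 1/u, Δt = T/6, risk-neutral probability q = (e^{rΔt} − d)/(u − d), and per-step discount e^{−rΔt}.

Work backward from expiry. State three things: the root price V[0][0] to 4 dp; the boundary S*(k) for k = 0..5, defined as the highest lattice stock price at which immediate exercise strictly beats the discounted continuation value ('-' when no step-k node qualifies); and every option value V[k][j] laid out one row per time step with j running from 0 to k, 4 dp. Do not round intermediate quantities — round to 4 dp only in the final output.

Δt=0.21700, u=1.21214, d=0.82499, q=0.48136, disc=e^(-rΔt)=0.98878
k=6 terminal: V=max(K-S,0) → 96.2189 77.2826 49.4598 8.5800 0.0000 0.0000 0.0000
k=5: j=0 S=48.9113 intr=87.6587 cont=86.1263 V=87.6587[EX]; j=1 S=71.8647 intr=64.7053 cont=63.1729 V=64.7053[EX]; j=2 S=105.5900 intr=30.9800 cont=29.4476 V=30.9800[EX]; j=3 S=155.1420 intr=0.0000 cont=4.4000 V=4.4000[hold]; j=4 S=227.9483 intr=0.0000 cont=0.0000 V=0.0000[hold]; j=5 S=334.9216 intr=0.0000 cont=0.0000 V=0.0000[hold]  S*(5)=105.5900
k=4: j=0 S=59.2874 intr=77.2826 cont=75.7502 V=77.2826[EX]; j=1 S=87.1102 intr=49.4598 cont=47.9274 V=49.4598[EX]; j=2 S=127.9900 intr=8.5800 cont=17.9814 V=17.9814[hold]; j=3 S=188.0541 intr=0.0000 cont=2.2564 V=2.2564[hold]; j=4 S=276.3056 intr=0.0000 cont=0.0000 V=0.0000[hold]  S*(4)=87.1102
k=3: j=0 S=71.8647 intr=64.7053 cont=63.1729 V=64.7053[EX]; j=1 S=105.5900 intr=30.9800 cont=33.9223 V=33.9223[hold]; j=2 S=155.1420 intr=0.0000 cont=10.2951 V=10.2951[hold]; j=3 S=227.9483 intr=0.0000 cont=1.1571 V=1.1571[hold]  S*(3)=71.8647
k=2: j=0 S=87.1102 intr=49.4598 cont=49.3278 V=49.4598[EX]; j=1 S=127.9900 intr=8.5800 cont=22.2961 V=22.2961[hold]; j=2 S=188.0541 intr=0.0000 cont=5.8303 V=5.8303[hold]  S*(2)=87.1102
k=1: j=0 S=105.5900 intr=30.9800 cont=35.9760 V=35.9760[hold]; j=1 S=155.1420 intr=0.0000 cont=14.2089 V=14.2089[hold]  S*(1)=-
k=0: j=0 S=127.9900 intr=8.5800 cont=25.2120 V=25.2120[hold]  S*(0)=-

price = 25.2120
boundary = - - 87.1102 71.8647 87.1102 105.5900
tree:
25.2120
35.9760 14.2089
49.4598 22.2961 5.8303
64.7053 33.9223 10.2951 1.1571
77.2826 49.4598 17.9814 2.2564 0.0000
87.6587 64.7053 30.9800 4.4000 0.0000 0.0000
96.2189 77.2826 49.4598 8.5800 0.0000 0.0000 0.0000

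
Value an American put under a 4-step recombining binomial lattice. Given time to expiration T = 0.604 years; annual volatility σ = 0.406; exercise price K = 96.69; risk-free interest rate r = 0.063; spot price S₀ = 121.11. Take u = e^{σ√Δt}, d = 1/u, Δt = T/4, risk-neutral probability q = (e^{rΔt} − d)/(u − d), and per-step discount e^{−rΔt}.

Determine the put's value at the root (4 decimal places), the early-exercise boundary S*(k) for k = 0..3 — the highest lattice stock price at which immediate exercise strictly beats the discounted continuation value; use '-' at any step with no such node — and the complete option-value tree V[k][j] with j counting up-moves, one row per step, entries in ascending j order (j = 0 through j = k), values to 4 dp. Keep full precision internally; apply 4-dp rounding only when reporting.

price = 4.2889
boundary = - - - 75.4447
tree:
4.2889
7.4705 1.0717
12.7636 2.1248 0.0000
21.2453 4.2127 0.0000 0.0000
32.2565 8.3523 0.0000 0.0000 0.0000

Δt=0.15100  u=1.17089  d=0.85405  q=0.49081  discount=0.99053
step 4 (expiry): payoffs max(K−S,0) = 32.2565 8.3523 0.0000 0.0000 0.0000
step 3: (k=3,j=0): S=75.4447, (K−S)⁺=21.2453, hold=20.3298 ⇒ V=21.2453 exercise | (k=3,j=1): S=103.4339, (K−S)⁺=0.0000, hold=4.2127 ⇒ V=4.2127 continue | (k=3,j=2): S=141.8068, (K−S)⁺=0.0000, hold=0.0000 ⇒ V=0.0000 continue | (k=3,j=3): S=194.4157, (K−S)⁺=0.0000, hold=0.0000 ⇒ V=0.0000 continue  boundary S*=75.4447
step 2: (k=2,j=0): S=88.3377, (K−S)⁺=8.3523, hold=12.7636 ⇒ V=12.7636 continue | (k=2,j=1): S=121.1100, (K−S)⁺=0.0000, hold=2.1248 ⇒ V=2.1248 continue | (k=2,j=2): S=166.0405, (K−S)⁺=0.0000, hold=0.0000 ⇒ V=0.0000 continue  boundary S*=-
step 1: (k=1,j=0): S=103.4339, (K−S)⁺=0.0000, hold=7.4705 ⇒ V=7.4705 continue | (k=1,j=1): S=141.8068, (K−S)⁺=0.0000, hold=1.0717 ⇒ V=1.0717 continue  boundary S*=-
step 0: (k=0,j=0): S=121.1100, (K−S)⁺=0.0000, hold=4.2889 ⇒ V=4.2889 continue  boundary S*=-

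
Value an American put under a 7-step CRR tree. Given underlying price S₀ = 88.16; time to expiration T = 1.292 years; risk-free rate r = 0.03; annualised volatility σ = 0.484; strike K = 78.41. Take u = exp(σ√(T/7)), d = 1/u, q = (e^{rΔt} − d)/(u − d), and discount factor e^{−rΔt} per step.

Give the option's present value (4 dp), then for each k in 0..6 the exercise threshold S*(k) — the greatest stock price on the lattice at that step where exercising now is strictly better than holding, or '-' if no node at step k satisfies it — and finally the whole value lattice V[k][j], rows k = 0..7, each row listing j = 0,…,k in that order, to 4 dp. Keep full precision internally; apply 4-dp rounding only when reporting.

price = 12.5898
boundary = - - - - 38.3753 47.2451 58.1650
tree:
12.5898
17.6807 6.7999
24.1107 10.3893 2.6928
31.7364 15.5014 4.5484 0.5596
40.0347 22.4338 7.5974 1.0448 0.0000
47.2393 31.1649 12.5142 1.9508 0.0000 0.0000
53.0913 40.0347 20.2450 3.6425 0.0000 0.0000 0.0000
57.8446 47.2393 31.1649 6.8012 0.0000 0.0000 0.0000 0.0000

Δt=0.18457, u=1.23113, d=0.81226, q=0.46146, disc=e^(-rΔt)=0.99448
k=7 terminal: V=max(K-S,0) → 57.8446 47.2393 31.1649 6.8012 0.0000 0.0000 0.0000 0.0000
k=6: j=0 S=25.3187 intr=53.0913 cont=52.6583 V=53.0913[EX]; j=1 S=38.3753 intr=40.0347 cont=39.6018 V=40.0347[EX]; j=2 S=58.1650 intr=20.2450 cont=19.8121 V=20.2450[EX]; j=3 S=88.1600 intr=0.0000 cont=3.6425 V=3.6425[hold]; j=4 S=133.6231 intr=0.0000 cont=0.0000 V=0.0000[hold]; j=5 S=202.5311 intr=0.0000 cont=0.0000 V=0.0000[hold]; j=6 S=306.9741 intr=0.0000 cont=0.0000 V=0.0000[hold]  S*(6)=58.1650
k=5: j=0 S=31.1707 intr=47.2393 cont=46.8063 V=47.2393[EX]; j=1 S=47.2451 intr=31.1649 cont=30.7320 V=31.1649[EX]; j=2 S=71.6088 intr=6.8012 cont=12.5142 V=12.5142[hold]; j=3 S=108.5367 intr=0.0000 cont=1.9508 V=1.9508[hold]; j=4 S=164.5079 intr=0.0000 cont=0.0000 V=0.0000[hold]; j=5 S=249.3427 intr=0.0000 cont=0.0000 V=0.0000[hold]  S*(5)=47.2451
k=4: j=0 S=38.3753 intr=40.0347 cont=39.6018 V=40.0347[EX]; j=1 S=58.1650 intr=20.2450 cont=22.4338 V=22.4338[hold]; j=2 S=88.1600 intr=0.0000 cont=7.5974 V=7.5974[hold]; j=3 S=133.6231 intr=0.0000 cont=1.0448 V=1.0448[hold]; j=4 S=202.5311 intr=0.0000 cont=0.0000 V=0.0000[hold]  S*(4)=38.3753
k=3: j=0 S=47.2451 intr=31.1649 cont=31.7364 V=31.7364[hold]; j=1 S=71.6088 intr=6.8012 cont=15.5014 V=15.5014[hold]; j=2 S=108.5367 intr=0.0000 cont=4.5484 V=4.5484[hold]; j=3 S=164.5079 intr=0.0000 cont=0.5596 V=0.5596[hold]  S*(3)=-
k=2: j=0 S=58.1650 intr=20.2450 cont=24.1107 V=24.1107[hold]; j=1 S=88.1600 intr=0.0000 cont=10.3893 V=10.3893[hold]; j=2 S=133.6231 intr=0.0000 cont=2.6928 V=2.6928[hold]  S*(2)=-
k=1: j=0 S=71.6088 intr=6.8012 cont=17.6807 V=17.6807[hold]; j=1 S=108.5367 intr=0.0000 cont=6.7999 V=6.7999[hold]  S*(1)=-
k=0: j=0 S=88.1600 intr=0.0000 cont=12.5898 V=12.5898[hold]  S*(0)=-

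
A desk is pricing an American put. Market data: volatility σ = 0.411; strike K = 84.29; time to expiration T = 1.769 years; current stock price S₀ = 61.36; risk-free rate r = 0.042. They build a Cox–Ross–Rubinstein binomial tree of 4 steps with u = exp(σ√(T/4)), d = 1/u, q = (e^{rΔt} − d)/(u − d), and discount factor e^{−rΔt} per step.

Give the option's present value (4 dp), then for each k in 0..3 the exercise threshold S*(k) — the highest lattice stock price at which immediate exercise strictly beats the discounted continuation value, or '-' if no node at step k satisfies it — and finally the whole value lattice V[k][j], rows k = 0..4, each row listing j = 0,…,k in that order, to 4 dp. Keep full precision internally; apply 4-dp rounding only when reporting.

price = 27.0753
boundary = - 46.6856 35.5206 46.6856
tree:
27.0753
37.6044 16.0975
48.7694 25.2104 6.3010
57.2643 37.6044 12.0201 0.0000
63.7275 48.7694 22.9300 0.0000 0.0000

Δt=0.44225  u=1.31432  d=0.76085  q=0.46596  discount=0.98160
step 4 (expiry): payoffs max(K−S,0) = 63.7275 48.7694 22.9300 0.0000 0.0000
step 3: (k=3,j=0): S=27.0257, (K−S)⁺=57.2643, hold=55.7131 ⇒ V=57.2643 exercise | (k=3,j=1): S=46.6856, (K−S)⁺=37.6044, hold=36.0532 ⇒ V=37.6044 exercise | (k=3,j=2): S=80.6469, (K−S)⁺=3.6431, hold=12.0201 ⇒ V=12.0201 continue | (k=3,j=3): S=139.3134, (K−S)⁺=0.0000, hold=0.0000 ⇒ V=0.0000 continue  boundary S*=46.6856
step 2: (k=2,j=0): S=35.5206, (K−S)⁺=48.7694, hold=47.2182 ⇒ V=48.7694 exercise | (k=2,j=1): S=61.3600, (K−S)⁺=22.9300, hold=25.2104 ⇒ V=25.2104 continue | (k=2,j=2): S=105.9962, (K−S)⁺=0.0000, hold=6.3010 ⇒ V=6.3010 continue  boundary S*=35.5206
step 1: (k=1,j=0): S=46.6856, (K−S)⁺=37.6044, hold=37.0962 ⇒ V=37.6044 exercise | (k=1,j=1): S=80.6469, (K−S)⁺=3.6431, hold=16.0975 ⇒ V=16.0975 continue  boundary S*=46.6856
step 0: (k=0,j=0): S=61.3600, (K−S)⁺=22.9300, hold=27.0753 ⇒ V=27.0753 continue  boundary S*=-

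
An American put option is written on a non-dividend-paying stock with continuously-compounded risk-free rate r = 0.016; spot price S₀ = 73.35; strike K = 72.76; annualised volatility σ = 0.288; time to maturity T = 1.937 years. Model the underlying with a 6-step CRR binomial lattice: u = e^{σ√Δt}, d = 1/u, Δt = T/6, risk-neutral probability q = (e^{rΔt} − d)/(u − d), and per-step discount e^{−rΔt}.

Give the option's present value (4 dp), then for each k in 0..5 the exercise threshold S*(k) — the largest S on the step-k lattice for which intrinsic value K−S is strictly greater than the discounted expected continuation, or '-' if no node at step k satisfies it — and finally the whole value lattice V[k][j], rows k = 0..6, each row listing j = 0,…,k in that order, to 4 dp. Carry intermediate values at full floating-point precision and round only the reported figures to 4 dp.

price = 9.9898
boundary = - - - 44.8952 52.8770 62.2778
tree:
9.9898
14.6455 4.9517
20.6851 8.1281 1.4940
27.8648 12.9732 2.8602 0.0000
34.6417 19.8830 5.4755 0.0000 0.0000
40.3957 27.8648 10.4822 0.0000 0.0000 0.0000
45.2811 34.6417 19.8830 0.0000 0.0000 0.0000 0.0000

Δt=0.32283, u=1.17779, d=0.84905, q=0.47494, disc=e^(-rΔt)=0.99485
k=6 terminal: V=max(K-S,0) → 45.2811 34.6417 19.8830 0.0000 0.0000 0.0000 0.0000
k=5: j=0 S=32.3643 intr=40.3957 cont=40.0208 V=40.3957[EX]; j=1 S=44.8952 intr=27.8648 cont=27.4899 V=27.8648[EX]; j=2 S=62.2778 intr=10.4822 cont=10.3861 V=10.4822[EX]; j=3 S=86.3907 intr=0.0000 cont=0.0000 V=0.0000[hold]; j=4 S=119.8395 intr=0.0000 cont=0.0000 V=0.0000[hold]; j=5 S=166.2392 intr=0.0000 cont=0.0000 V=0.0000[hold]  S*(5)=62.2778
k=4: j=0 S=38.1183 intr=34.6417 cont=34.2668 V=34.6417[EX]; j=1 S=52.8770 intr=19.8830 cont=19.5081 V=19.8830[EX]; j=2 S=73.3500 intr=0.0000 cont=5.4755 V=5.4755[hold]; j=3 S=101.7498 intr=0.0000 cont=0.0000 V=0.0000[hold]; j=4 S=141.1454 intr=0.0000 cont=0.0000 V=0.0000[hold]  S*(4)=52.8770
k=3: j=0 S=44.8952 intr=27.8648 cont=27.4899 V=27.8648[EX]; j=1 S=62.2778 intr=10.4822 cont=12.9732 V=12.9732[hold]; j=2 S=86.3907 intr=0.0000 cont=2.8602 V=2.8602[hold]; j=3 S=119.8395 intr=0.0000 cont=0.0000 V=0.0000[hold]  S*(3)=44.8952
k=2: j=0 S=52.8770 intr=19.8830 cont=20.6851 V=20.6851[hold]; j=1 S=73.3500 intr=0.0000 cont=8.1281 V=8.1281[hold]; j=2 S=101.7498 intr=0.0000 cont=1.4940 V=1.4940[hold]  S*(2)=-
k=1: j=0 S=62.2778 intr=10.4822 cont=14.6455 V=14.6455[hold]; j=1 S=86.3907 intr=0.0000 cont=4.9517 V=4.9517[hold]  S*(1)=-
k=0: j=0 S=73.3500 intr=0.0000 cont=9.9898 V=9.9898[hold]  S*(0)=-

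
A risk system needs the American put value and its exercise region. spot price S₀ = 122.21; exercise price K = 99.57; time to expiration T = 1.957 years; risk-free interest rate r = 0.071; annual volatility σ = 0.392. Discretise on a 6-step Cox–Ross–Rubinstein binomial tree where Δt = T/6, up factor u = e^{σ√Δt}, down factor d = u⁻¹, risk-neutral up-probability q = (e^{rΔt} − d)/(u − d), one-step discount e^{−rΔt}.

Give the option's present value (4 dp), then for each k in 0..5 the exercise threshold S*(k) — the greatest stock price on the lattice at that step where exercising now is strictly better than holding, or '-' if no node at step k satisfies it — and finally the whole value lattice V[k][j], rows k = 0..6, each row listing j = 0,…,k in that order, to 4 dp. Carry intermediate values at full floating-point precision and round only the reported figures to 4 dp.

Δt=0.32617, u=1.25091, d=0.79941, q=0.49615, disc=e^(-rΔt)=0.97711
k=6 terminal: V=max(K-S,0) → 67.6737 49.6591 21.4700 0.0000 0.0000 0.0000 0.0000
k=5: j=0 S=39.8996 intr=59.6704 cont=57.3911 V=59.6704[EX]; j=1 S=62.4343 intr=37.1357 cont=34.8563 V=37.1357[EX]; j=2 S=97.6965 intr=1.8735 cont=10.5699 V=10.5699[hold]; j=3 S=152.8743 intr=0.0000 cont=0.0000 V=0.0000[hold]; j=4 S=239.2158 intr=0.0000 cont=0.0000 V=0.0000[hold]; j=5 S=374.3221 intr=0.0000 cont=0.0000 V=0.0000[hold]  S*(5)=62.4343
k=4: j=0 S=49.9109 intr=49.6591 cont=47.3797 V=49.6591[EX]; j=1 S=78.1000 intr=21.4700 cont=23.4066 V=23.4066[hold]; j=2 S=122.2100 intr=0.0000 cont=5.2037 V=5.2037[hold]; j=3 S=191.2327 intr=0.0000 cont=0.0000 V=0.0000[hold]; j=4 S=299.2386 intr=0.0000 cont=0.0000 V=0.0000[hold]  S*(4)=49.9109
k=3: j=0 S=62.4343 intr=37.1357 cont=35.7952 V=37.1357[EX]; j=1 S=97.6965 intr=1.8735 cont=14.0461 V=14.0461[hold]; j=2 S=152.8743 intr=0.0000 cont=2.5619 V=2.5619[hold]; j=3 S=239.2158 intr=0.0000 cont=0.0000 V=0.0000[hold]  S*(3)=62.4343
k=2: j=0 S=78.1000 intr=21.4700 cont=25.0919 V=25.0919[hold]; j=1 S=122.2100 intr=0.0000 cont=8.1571 V=8.1571[hold]; j=2 S=191.2327 intr=0.0000 cont=1.2612 V=1.2612[hold]  S*(2)=-
k=1: j=0 S=97.6965 intr=1.8735 cont=16.3075 V=16.3075[hold]; j=1 S=152.8743 intr=0.0000 cont=4.6273 V=4.6273[hold]  S*(1)=-
k=0: j=0 S=122.2100 intr=0.0000 cont=10.2717 V=10.2717[hold]  S*(0)=-

price = 10.2717
boundary = - - - 62.4343 49.9109 62.4343
tree:
10.2717
16.3075 4.6273
25.0919 8.1571 1.2612
37.1357 14.0461 2.5619 0.0000
49.6591 23.4066 5.2037 0.0000 0.0000
59.6704 37.1357 10.5699 0.0000 0.0000 0.0000
67.6737 49.6591 21.4700 0.0000 0.0000 0.0000 0.0000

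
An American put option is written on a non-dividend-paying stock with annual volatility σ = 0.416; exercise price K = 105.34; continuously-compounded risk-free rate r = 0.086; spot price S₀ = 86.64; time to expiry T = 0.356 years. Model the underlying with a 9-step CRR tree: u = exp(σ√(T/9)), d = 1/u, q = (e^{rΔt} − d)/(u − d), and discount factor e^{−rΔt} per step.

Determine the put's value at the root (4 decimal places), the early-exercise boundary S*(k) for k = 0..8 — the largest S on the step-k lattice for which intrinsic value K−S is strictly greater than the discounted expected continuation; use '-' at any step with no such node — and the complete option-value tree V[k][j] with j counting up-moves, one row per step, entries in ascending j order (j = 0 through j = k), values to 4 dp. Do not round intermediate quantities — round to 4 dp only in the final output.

Δt=0.03956, u=1.08626, d=0.92059, q=0.49990, disc=e^(-rΔt)=0.99660
k=9 terminal: V=max(K-S,0) → 64.1937 56.7894 48.0527 37.7438 25.5798 11.2268 0.0000 0.0000 0.0000 0.0000
k=8: j=0 S=44.6954 intr=60.6446 cont=60.2869 V=60.6446[EX]; j=1 S=52.7383 intr=52.6017 cont=52.2439 V=52.6017[EX]; j=2 S=62.2287 intr=43.1113 cont=42.7536 V=43.1113[EX]; j=3 S=73.4268 intr=31.9132 cont=31.5555 V=31.9132[EX]; j=4 S=86.6400 intr=18.7000 cont=18.3423 V=18.7000[EX]; j=5 S=102.2310 intr=3.1090 cont=5.5955 V=5.5955[hold]; j=6 S=120.6275 intr=0.0000 cont=0.0000 V=0.0000[hold]; j=7 S=142.3346 intr=0.0000 cont=0.0000 V=0.0000[hold]; j=8 S=167.9478 intr=0.0000 cont=0.0000 V=0.0000[hold]  S*(8)=86.6400
k=7: j=0 S=48.5506 intr=56.7894 cont=56.4317 V=56.7894[EX]; j=1 S=57.2873 intr=48.0527 cont=47.6950 V=48.0527[EX]; j=2 S=67.5962 intr=37.7438 cont=37.3860 V=37.7438[EX]; j=3 S=79.7602 intr=25.5798 cont=25.2220 V=25.5798[EX]; j=4 S=94.1132 intr=11.2268 cont=12.1078 V=12.1078[hold]; j=5 S=111.0489 intr=0.0000 cont=2.7888 V=2.7888[hold]; j=6 S=131.0323 intr=0.0000 cont=0.0000 V=0.0000[hold]; j=7 S=154.6117 intr=0.0000 cont=0.0000 V=0.0000[hold]  S*(7)=79.7602
k=6: j=0 S=52.7383 intr=52.6017 cont=52.2439 V=52.6017[EX]; j=1 S=62.2287 intr=43.1113 cont=42.7536 V=43.1113[EX]; j=2 S=73.4268 intr=31.9132 cont=31.5555 V=31.9132[EX]; j=3 S=86.6400 intr=18.7000 cont=18.7812 V=18.7812[hold]; j=4 S=102.2310 intr=3.1090 cont=7.4240 V=7.4240[hold]; j=5 S=120.6275 intr=0.0000 cont=1.3900 V=1.3900[hold]; j=6 S=142.3346 intr=0.0000 cont=0.0000 V=0.0000[hold]  S*(6)=73.4268
k=5: j=0 S=57.2873 intr=48.0527 cont=47.6950 V=48.0527[EX]; j=1 S=67.5962 intr=37.7438 cont=37.3860 V=37.7438[EX]; j=2 S=79.7602 intr=25.5798 cont=25.2625 V=25.5798[EX]; j=3 S=94.1132 intr=11.2268 cont=13.0593 V=13.0593[hold]; j=4 S=111.0489 intr=0.0000 cont=4.3926 V=4.3926[hold]; j=5 S=131.0323 intr=0.0000 cont=0.6928 V=0.6928[hold]  S*(5)=79.7602
k=4: j=0 S=62.2287 intr=43.1113 cont=42.7536 V=43.1113[EX]; j=1 S=73.4268 intr=31.9132 cont=31.5555 V=31.9132[EX]; j=2 S=86.6400 intr=18.7000 cont=19.2552 V=19.2552[hold]; j=3 S=102.2310 intr=3.1090 cont=8.6972 V=8.6972[hold]; j=4 S=120.6275 intr=0.0000 cont=2.5344 V=2.5344[hold]  S*(4)=73.4268
k=3: j=0 S=67.5962 intr=37.7438 cont=37.3860 V=37.7438[EX]; j=1 S=79.7602 intr=25.5798 cont=25.4986 V=25.5798[EX]; j=2 S=94.1132 intr=11.2268 cont=13.9298 V=13.9298[hold]; j=3 S=111.0489 intr=0.0000 cont=5.5974 V=5.5974[hold]  S*(3)=79.7602
k=2: j=0 S=73.4268 intr=31.9132 cont=31.5555 V=31.9132[EX]; j=1 S=86.6400 intr=18.7000 cont=19.6889 V=19.6889[hold]; j=2 S=102.2310 intr=3.1090 cont=9.7313 V=9.7313[hold]  S*(2)=73.4268
k=1: j=0 S=79.7602 intr=25.5798 cont=25.7147 V=25.7147[hold]; j=1 S=94.1132 intr=11.2268 cont=14.6612 V=14.6612[hold]  S*(1)=-
k=0: j=0 S=86.6400 intr=18.7000 cont=20.1205 V=20.1205[hold]  S*(0)=-

price = 20.1205
boundary = - - 73.4268 79.7602 73.4268 79.7602 73.4268 79.7602 86.6400
tree:
20.1205
25.7147 14.6612
31.9132 19.6889 9.7313
37.7438 25.5798 13.9298 5.5974
43.1113 31.9132 19.2552 8.6972 2.5344
48.0527 37.7438 25.5798 13.0593 4.3926 0.6928
52.6017 43.1113 31.9132 18.7812 7.4240 1.3900 0.0000
56.7894 48.0527 37.7438 25.5798 12.1078 2.7888 0.0000 0.0000
60.6446 52.6017 43.1113 31.9132 18.7000 5.5955 0.0000 0.0000 0.0000
64.1937 56.7894 48.0527 37.7438 25.5798 11.2268 0.0000 0.0000 0.0000 0.0000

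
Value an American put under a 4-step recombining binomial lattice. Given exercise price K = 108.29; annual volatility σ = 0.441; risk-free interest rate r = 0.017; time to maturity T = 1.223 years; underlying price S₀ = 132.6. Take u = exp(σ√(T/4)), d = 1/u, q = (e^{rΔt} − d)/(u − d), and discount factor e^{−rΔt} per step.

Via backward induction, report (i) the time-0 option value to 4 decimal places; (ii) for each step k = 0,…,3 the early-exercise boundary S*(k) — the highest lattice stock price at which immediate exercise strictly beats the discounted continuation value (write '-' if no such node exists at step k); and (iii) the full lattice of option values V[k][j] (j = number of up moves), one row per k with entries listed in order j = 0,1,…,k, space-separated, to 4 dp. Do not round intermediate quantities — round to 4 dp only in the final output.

params: Δt=0.30575 u=1.27615 d=0.78361 q=0.44992 e^(-rΔt)=0.99482
t_4 payoffs: 58.2942 26.8686 0.0000 0.0000 0.0000
t_3: node(3,0) S=63.8023 payoff=44.4877 vs cont=43.9263 → 44.4877 [stop]  node(3,1) S=103.9061 payoff=4.3839 vs cont=14.7033 → 14.7033 [wait]  node(3,2) S=169.2178 payoff=0.0000 vs cont=0.0000 → 0.0000 [wait]  node(3,3) S=275.5821 payoff=0.0000 vs cont=0.0000 → 0.0000 [wait]  ⇒ S*(3)=63.8023
t_2: node(2,0) S=81.4214 payoff=26.8686 vs cont=30.9260 → 30.9260 [wait]  node(2,1) S=132.6000 payoff=0.0000 vs cont=8.0461 → 8.0461 [wait]  node(2,2) S=215.9477 payoff=0.0000 vs cont=0.0000 → 0.0000 [wait]  ⇒ S*(2)=-
t_1: node(1,0) S=103.9061 payoff=4.3839 vs cont=20.5250 → 20.5250 [wait]  node(1,1) S=169.2178 payoff=0.0000 vs cont=4.4031 → 4.4031 [wait]  ⇒ S*(1)=-
t_0: node(0,0) S=132.6000 payoff=0.0000 vs cont=13.2026 → 13.2026 [wait]  ⇒ S*(0)=-

price = 13.2026
boundary = - - - 63.8023
tree:
13.2026
20.5250 4.4031
30.9260 8.0461 0.0000
44.4877 14.7033 0.0000 0.0000
58.2942 26.8686 0.0000 0.0000 0.0000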